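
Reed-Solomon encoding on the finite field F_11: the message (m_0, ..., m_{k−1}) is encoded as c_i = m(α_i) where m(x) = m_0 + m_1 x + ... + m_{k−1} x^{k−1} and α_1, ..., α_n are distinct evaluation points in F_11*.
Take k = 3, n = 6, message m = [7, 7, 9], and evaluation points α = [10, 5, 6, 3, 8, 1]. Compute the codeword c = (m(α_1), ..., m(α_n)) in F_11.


c = [9, 3, 10, 10, 1, 1]

Message polynomial: m(x) = 7 + 7·x + 9·x^2 (mod 11).
For each evaluation point α_i, compute m(α_i) mod 11:
  α_1 = 10: Horner steps 9 → 9 → 9, so m(10) = 9.
  α_2 = 5: Horner steps 9 → 8 → 3, so m(5) = 3.
  α_3 = 6: Horner steps 9 → 6 → 10, so m(6) = 10.
  α_4 = 3: Horner steps 9 → 1 → 10, so m(3) = 10.
  α_5 = 8: Horner steps 9 → 2 → 1, so m(8) = 1.
  α_6 = 1: Horner steps 9 → 5 → 1, so m(1) = 1.
Codeword c = [9, 3, 10, 10, 1, 1] ∈ F_11^6.


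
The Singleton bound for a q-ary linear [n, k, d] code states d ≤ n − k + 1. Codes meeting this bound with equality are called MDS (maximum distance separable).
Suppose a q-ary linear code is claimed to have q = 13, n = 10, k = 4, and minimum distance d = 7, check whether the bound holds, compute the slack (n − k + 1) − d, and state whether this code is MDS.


Singleton RHS = n − k + 1 = 7, slack = 0, bound satisfied, MDS.

Singleton bound: d ≤ n − k + 1.
Here n = 10, k = 4, so n − k + 1 = 7.
Given d = 7, check d ≤ 7: YES.
Slack = (n − k + 1) − d = 0.
The code is MDS (slack = 0).
Description: the claimed parameters are [10, 4, 7]_13; such a code would be MDS (meets Singleton bound).


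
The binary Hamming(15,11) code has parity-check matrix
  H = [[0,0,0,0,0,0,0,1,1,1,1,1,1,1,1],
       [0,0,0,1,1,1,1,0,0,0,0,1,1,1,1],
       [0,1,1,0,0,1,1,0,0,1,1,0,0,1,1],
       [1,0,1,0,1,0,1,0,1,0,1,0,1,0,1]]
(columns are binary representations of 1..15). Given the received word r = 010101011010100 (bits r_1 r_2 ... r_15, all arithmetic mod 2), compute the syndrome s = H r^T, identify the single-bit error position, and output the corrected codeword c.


s = (0, 1, 1, 1)^T, error position = 7, corrected codeword c = 010101111010100

Compute s = H r^T mod 2 one row at a time:
  s_1 = 1 + 1 + 0 + 1 + 0 + 1 + 0 + 0 = 4 ≡ 0 (mod 2).
  s_2 = 1 + 0 + 1 + 0 + 0 + 1 + 0 + 0 = 3 ≡ 1 (mod 2).
  s_3 = 1 + 0 + 1 + 0 + 0 + 1 + 0 + 0 = 3 ≡ 1 (mod 2).
  s_4 = 0 + 0 + 0 + 0 + 1 + 1 + 1 + 0 = 3 ≡ 1 (mod 2).
s = (0, 1, 1, 1)^T — this equals column 7 of H (binary 0111), so error is at position 7.
Correct: flip bit 7 of r = 010101011010100 to get c = 010101111010100.


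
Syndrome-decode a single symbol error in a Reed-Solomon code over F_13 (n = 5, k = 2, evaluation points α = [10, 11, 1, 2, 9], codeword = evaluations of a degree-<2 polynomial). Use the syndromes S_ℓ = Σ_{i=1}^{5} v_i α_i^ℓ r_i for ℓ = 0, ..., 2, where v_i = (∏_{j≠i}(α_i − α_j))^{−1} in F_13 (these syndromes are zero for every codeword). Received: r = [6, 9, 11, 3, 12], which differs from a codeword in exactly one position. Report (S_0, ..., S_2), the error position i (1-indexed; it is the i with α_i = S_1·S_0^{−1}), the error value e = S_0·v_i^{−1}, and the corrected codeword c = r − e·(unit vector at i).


S = (9, 12, 3), error at position 1, error magnitude e = 2, c = [4, 9, 11, 3, 12].

Step 1: column multipliers v_i = (∏_{j≠i}(α_i − α_j))^{−1} mod 13.
  i = 1 (α = 10): (10−11)(10−1)(10−2)(10−9) = (−1)·9·8·1 = −72 ≡ 6, so v_1 = 6^{−1} = 11 (mod 13).
  i = 2 (α = 11): (11−10)(11−1)(11−2)(11−9) = 1·10·9·2 = 180 ≡ 11, so v_2 = 11^{−1} = 6 (mod 13).
  i = 3 (α = 1): (1−10)(1−11)(1−2)(1−9) = (−9)·(−10)·(−1)·(−8) = 720 ≡ 5, so v_3 = 5^{−1} = 8 (mod 13).
  i = 4 (α = 2): (2−10)(2−11)(2−1)(2−9) = (−8)·(−9)·1·(−7) = −504 ≡ 3, so v_4 = 3^{−1} = 9 (mod 13).
  i = 5 (α = 9): (9−10)(9−11)(9−1)(9−2) = (−1)·(−2)·8·7 = 112 ≡ 8, so v_5 = 8^{−1} = 5 (mod 13).
  v = [11, 6, 8, 9, 5].
Step 2: syndromes of r = [6, 9, 11, 3, 12] (all sums mod 13).
  S_0 = Σ v_i r_i = 11·6 + 6·9 + 8·11 + 9·3 + 5·12 = 295 ≡ 9.
  S_1 = Σ v_i α_i r_i = 11·10·6 + 6·11·9 + 8·1·11 + 9·2·3 + 5·9·12 = 1936 ≡ 12.
  α_i^2 mod 13 = [9, 4, 1, 4, 3].
  S_2 = Σ v_i α_i^2 r_i = 11·9·6 + 6·4·9 + 8·1·11 + 9·4·3 + 5·3·12 = 1186 ≡ 3.
  S = (9, 12, 3) ≠ 0, so r is not a codeword (an error is present).
Step 3: locate the error. For a single error e at position i, S_ℓ = v_i·e·α_i^ℓ, so α_err = S_1/S_0.
  S_0^{−1} = 9^{−1} = 3 (mod 13), so α_err = 12·3 = 36 ≡ 10 = α_1. Error position i = 1.
  Consistency check: S_2/S_1 = 3·12 = 36 ≡ 10 = α_err ✓ (single-error assumption holds).
Step 4: error magnitude e = S_0/v_1 = S_0·∏_{j≠1}(α_1 − α_j) = 9·6 = 54 ≡ 2 (mod 13).
Step 5: correct position 1: c_1 = r_1 − e = 6 − 2 ≡ 4 (mod 13). Hence c = [4, 9, 11, 3, 12].
  Check: interpolating c through the α_i gives m(x) = 6 + 5·x (degree < 2) with m(α_i) = c_i for every i, so c is indeed a codeword.


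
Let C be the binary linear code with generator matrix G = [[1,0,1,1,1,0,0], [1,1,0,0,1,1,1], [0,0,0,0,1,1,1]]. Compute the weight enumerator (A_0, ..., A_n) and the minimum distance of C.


Weight distribution: A_0 = 1, A_2 = 1, A_3 = 1, A_4 = 2, A_5 = 3. Minimum distance d = 2.

Enumerate all 2^3 = 8 messages m ∈ F_2^3.
For each, compute codeword c = mG in F_2^7, then tally its weight.
  m = 000 → c = 0000000, weight = 0.
  m = 100 → c = 1011100, weight = 4.
  m = 010 → c = 1100111, weight = 5.
  m = 110 → c = 0111011, weight = 5.
  m = 001 → c = 0000111, weight = 3.
  m = 101 → c = 1011011, weight = 5.
  m = 011 → c = 1100000, weight = 2.
  m = 111 → c = 0111100, weight = 4.
Tally weights:
  weight 0: 1 codewords.
  weight 2: 1 codewords.
  weight 3: 1 codewords.
  weight 4: 2 codewords.
  weight 5: 3 codewords.
Minimum distance d = smallest w > 0 with A_w > 0 = 2.
Sanity: Σ A_w = 8 = 2^3 = 8 ✓.


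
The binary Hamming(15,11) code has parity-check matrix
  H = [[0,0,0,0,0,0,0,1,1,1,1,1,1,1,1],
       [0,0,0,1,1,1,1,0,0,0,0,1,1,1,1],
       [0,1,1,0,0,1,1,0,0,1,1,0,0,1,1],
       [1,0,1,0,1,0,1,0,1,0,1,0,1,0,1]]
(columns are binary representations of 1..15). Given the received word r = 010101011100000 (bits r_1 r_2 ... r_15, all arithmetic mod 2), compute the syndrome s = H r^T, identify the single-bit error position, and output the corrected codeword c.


s = (1, 0, 1, 1)^T, error position = 11, corrected codeword c = 010101011110000

Compute s = H r^T mod 2 one row at a time:
  s_1 = 1 + 1 + 1 + 0 + 0 + 0 + 0 + 0 = 3 ≡ 1 (mod 2).
  s_2 = 1 + 0 + 1 + 0 + 0 + 0 + 0 + 0 = 2 ≡ 0 (mod 2).
  s_3 = 1 + 0 + 1 + 0 + 1 + 0 + 0 + 0 = 3 ≡ 1 (mod 2).
  s_4 = 0 + 0 + 0 + 0 + 1 + 0 + 0 + 0 = 1 ≡ 1 (mod 2).
s = (1, 0, 1, 1)^T — this equals column 11 of H (binary 1011), so error is at position 11.
Correct: flip bit 11 of r = 010101011100000 to get c = 010101011110000.


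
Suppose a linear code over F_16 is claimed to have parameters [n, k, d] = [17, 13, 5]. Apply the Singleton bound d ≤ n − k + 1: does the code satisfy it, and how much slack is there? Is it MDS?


Singleton RHS = n − k + 1 = 5, slack = 0, bound satisfied, MDS.

Singleton bound: d ≤ n − k + 1.
Here n = 17, k = 13, so n − k + 1 = 5.
Given d = 5, check d ≤ 5: YES.
Slack = (n − k + 1) − d = 0.
The code is MDS (slack = 0).
Description: the claimed parameters are [17, 13, 5]_16; such a code would be MDS (meets Singleton bound).


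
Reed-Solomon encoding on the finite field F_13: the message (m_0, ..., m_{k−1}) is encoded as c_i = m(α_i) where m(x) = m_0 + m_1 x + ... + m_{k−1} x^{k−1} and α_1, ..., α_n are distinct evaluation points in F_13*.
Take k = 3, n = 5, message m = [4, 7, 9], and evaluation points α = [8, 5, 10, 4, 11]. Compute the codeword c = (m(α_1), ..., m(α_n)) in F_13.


c = [12, 4, 12, 7, 0]

Message polynomial: m(x) = 4 + 7·x + 9·x^2 (mod 13).
For each evaluation point α_i, compute m(α_i) mod 13:
  α_1 = 8: Horner steps 9 → 1 → 12, so m(8) = 12.
  α_2 = 5: Horner steps 9 → 0 → 4, so m(5) = 4.
  α_3 = 10: Horner steps 9 → 6 → 12, so m(10) = 12.
  α_4 = 4: Horner steps 9 → 4 → 7, so m(4) = 7.
  α_5 = 11: Horner steps 9 → 2 → 0, so m(11) = 0.
Codeword c = [12, 4, 12, 7, 0] ∈ F_13^5.


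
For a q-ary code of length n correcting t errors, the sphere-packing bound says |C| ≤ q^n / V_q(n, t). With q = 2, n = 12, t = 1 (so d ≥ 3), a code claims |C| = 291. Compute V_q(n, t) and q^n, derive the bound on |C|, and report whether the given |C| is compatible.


V_q(n, t) = 13, q^n = 4096, Hamming bound = 315, |C| = 291 ≤ bound (satisfied).

Step 1: Compute V_q(n, t) = Σ_{j=0}^1 C(n, j) (q−1)^j.
  j = 0: C(12,0)·(1)^0 = 1·1 = 1.
  j = 1: C(12,1)·(1)^1 = 12·1 = 12.
  V_q(n, t) = 1 + 12 = 13.
Step 2: q^n = 2^12 = 4096.
Step 3: Hamming bound ⌊q^n / V_q(n,t)⌋ = ⌊4096/13⌋ = 315.
Step 4: Compare |C| = 291 to 315: satisfied.
The claimed |C| lies below the Hamming bound.


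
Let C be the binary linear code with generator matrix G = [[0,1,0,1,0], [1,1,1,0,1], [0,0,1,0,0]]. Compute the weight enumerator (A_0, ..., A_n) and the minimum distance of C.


Weight distribution: A_0 = 1, A_1 = 1, A_2 = 1, A_3 = 3, A_4 = 2. Minimum distance d = 1.

Enumerate all 2^3 = 8 messages m ∈ F_2^3.
For each, compute codeword c = mG in F_2^5, then tally its weight.
  m = 000 → c = 00000, weight = 0.
  m = 100 → c = 01010, weight = 2.
  m = 010 → c = 11101, weight = 4.
  m = 110 → c = 10111, weight = 4.
  m = 001 → c = 00100, weight = 1.
  m = 101 → c = 01110, weight = 3.
  m = 011 → c = 11001, weight = 3.
  m = 111 → c = 10011, weight = 3.
Tally weights:
  weight 0: 1 codewords.
  weight 1: 1 codewords.
  weight 2: 1 codewords.
  weight 3: 3 codewords.
  weight 4: 2 codewords.
Minimum distance d = smallest w > 0 with A_w > 0 = 1.
Sanity: Σ A_w = 8 = 2^3 = 8 ✓.


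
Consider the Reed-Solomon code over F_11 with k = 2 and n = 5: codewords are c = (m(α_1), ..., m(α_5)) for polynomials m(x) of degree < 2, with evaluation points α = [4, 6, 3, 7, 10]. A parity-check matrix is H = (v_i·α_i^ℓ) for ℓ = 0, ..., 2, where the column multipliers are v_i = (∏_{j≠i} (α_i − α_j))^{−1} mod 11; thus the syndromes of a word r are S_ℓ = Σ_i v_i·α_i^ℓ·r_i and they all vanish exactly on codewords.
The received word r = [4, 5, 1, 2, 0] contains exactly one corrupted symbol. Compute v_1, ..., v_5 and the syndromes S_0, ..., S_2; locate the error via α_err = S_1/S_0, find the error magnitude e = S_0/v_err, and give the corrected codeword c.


S = (3, 7, 9), error at position 2, error magnitude e = 6, c = [4, 10, 1, 2, 0].

Step 1: column multipliers v_i = (∏_{j≠i}(α_i − α_j))^{−1} mod 11.
  i = 1 (α = 4): (4−6)(4−3)(4−7)(4−10) = (−2)·1·(−3)·(−6) = −36 ≡ 8, so v_1 = 8^{−1} = 7 (mod 11).
  i = 2 (α = 6): (6−4)(6−3)(6−7)(6−10) = 2·3·(−1)·(−4) = 24 ≡ 2, so v_2 = 2^{−1} = 6 (mod 11).
  i = 3 (α = 3): (3−4)(3−6)(3−7)(3−10) = (−1)·(−3)·(−4)·(−7) = 84 ≡ 7, so v_3 = 7^{−1} = 8 (mod 11).
  i = 4 (α = 7): (7−4)(7−6)(7−3)(7−10) = 3·1·4·(−3) = −36 ≡ 8, so v_4 = 8^{−1} = 7 (mod 11).
  i = 5 (α = 10): (10−4)(10−6)(10−3)(10−7) = 6·4·7·3 = 504 ≡ 9, so v_5 = 9^{−1} = 5 (mod 11).
  v = [7, 6, 8, 7, 5].
Step 2: syndromes of r = [4, 5, 1, 2, 0] (all sums mod 11).
  S_0 = Σ v_i r_i = 7·4 + 6·5 + 8·1 + 7·2 + 5·0 = 80 ≡ 3.
  S_1 = Σ v_i α_i r_i = 7·4·4 + 6·6·5 + 8·3·1 + 7·7·2 + 5·10·0 = 414 ≡ 7.
  α_i^2 mod 11 = [5, 3, 9, 5, 1].
  S_2 = Σ v_i α_i^2 r_i = 7·5·4 + 6·3·5 + 8·9·1 + 7·5·2 + 5·1·0 = 372 ≡ 9.
  S = (3, 7, 9) ≠ 0, so r is not a codeword (an error is present).
Step 3: locate the error. For a single error e at position i, S_ℓ = v_i·e·α_i^ℓ, so α_err = S_1/S_0.
  S_0^{−1} = 3^{−1} = 4 (mod 11), so α_err = 7·4 = 28 ≡ 6 = α_2. Error position i = 2.
  Consistency check: S_2/S_1 = 9·8 = 72 ≡ 6 = α_err ✓ (single-error assumption holds).
Step 4: error magnitude e = S_0/v_2 = S_0·∏_{j≠2}(α_2 − α_j) = 3·2 = 6 ≡ 6 (mod 11).
Step 5: correct position 2: c_2 = r_2 − e = 5 − 6 ≡ 10 (mod 11). Hence c = [4, 10, 1, 2, 0].
  Check: interpolating c through the α_i gives m(x) = 3 + 3·x (degree < 2) with m(α_i) = c_i for every i, so c is indeed a codeword.


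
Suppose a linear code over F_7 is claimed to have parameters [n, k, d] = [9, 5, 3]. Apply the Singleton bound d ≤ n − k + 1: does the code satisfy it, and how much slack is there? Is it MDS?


Singleton RHS = n − k + 1 = 5, slack = 2, bound satisfied, not MDS.

Singleton bound: d ≤ n − k + 1.
Here n = 9, k = 5, so n − k + 1 = 5.
Given d = 3, check d ≤ 5: YES.
Slack = (n − k + 1) − d = 2.
The code is NOT MDS (slack = 2 > 0).
Description: the claimed parameters are [9, 5, 3]_7; such a code would be non-MDS.


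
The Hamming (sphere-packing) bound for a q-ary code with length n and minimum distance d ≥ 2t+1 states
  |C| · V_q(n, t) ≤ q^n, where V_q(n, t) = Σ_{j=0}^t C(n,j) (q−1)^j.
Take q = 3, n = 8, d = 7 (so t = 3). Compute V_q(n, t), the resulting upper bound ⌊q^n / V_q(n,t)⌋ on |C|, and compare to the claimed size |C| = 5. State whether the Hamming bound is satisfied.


V_q(n, t) = 577, q^n = 6561, Hamming bound = 11, |C| = 5 ≤ bound (satisfied).

Step 1: Compute V_q(n, t) = Σ_{j=0}^3 C(n, j) (q−1)^j.
  j = 0: C(8,0)·(2)^0 = 1·1 = 1.
  j = 1: C(8,1)·(2)^1 = 8·2 = 16.
  j = 2: C(8,2)·(2)^2 = 28·4 = 112.
  j = 3: C(8,3)·(2)^3 = 56·8 = 448.
  V_q(n, t) = 1 + 16 + 112 + 448 = 577.
Step 2: q^n = 3^8 = 6561.
Step 3: Hamming bound ⌊q^n / V_q(n,t)⌋ = ⌊6561/577⌋ = 11.
Step 4: Compare |C| = 5 to 11: satisfied.
The claimed |C| lies below the Hamming bound.


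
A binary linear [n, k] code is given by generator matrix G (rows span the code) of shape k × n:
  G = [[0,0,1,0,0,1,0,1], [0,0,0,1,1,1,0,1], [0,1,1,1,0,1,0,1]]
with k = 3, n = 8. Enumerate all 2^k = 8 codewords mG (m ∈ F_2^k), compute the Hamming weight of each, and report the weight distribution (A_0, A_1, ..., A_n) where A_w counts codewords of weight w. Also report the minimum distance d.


Weight distribution: A_0 = 1, A_2 = 1, A_3 = 3, A_4 = 2, A_5 = 1. Minimum distance d = 2.

Enumerate all 2^3 = 8 messages m ∈ F_2^3.
For each, compute codeword c = mG in F_2^8, then tally its weight.
  m = 000 → c = 00000000, weight = 0.
  m = 100 → c = 00100101, weight = 3.
  m = 010 → c = 00011101, weight = 4.
  m = 110 → c = 00111000, weight = 3.
  m = 001 → c = 01110101, weight = 5.
  m = 101 → c = 01010000, weight = 2.
  m = 011 → c = 01101000, weight = 3.
  m = 111 → c = 01001101, weight = 4.
Tally weights:
  weight 0: 1 codewords.
  weight 2: 1 codewords.
  weight 3: 3 codewords.
  weight 4: 2 codewords.
  weight 5: 1 codewords.
Minimum distance d = smallest w > 0 with A_w > 0 = 2.
Sanity: Σ A_w = 8 = 2^3 = 8 ✓.


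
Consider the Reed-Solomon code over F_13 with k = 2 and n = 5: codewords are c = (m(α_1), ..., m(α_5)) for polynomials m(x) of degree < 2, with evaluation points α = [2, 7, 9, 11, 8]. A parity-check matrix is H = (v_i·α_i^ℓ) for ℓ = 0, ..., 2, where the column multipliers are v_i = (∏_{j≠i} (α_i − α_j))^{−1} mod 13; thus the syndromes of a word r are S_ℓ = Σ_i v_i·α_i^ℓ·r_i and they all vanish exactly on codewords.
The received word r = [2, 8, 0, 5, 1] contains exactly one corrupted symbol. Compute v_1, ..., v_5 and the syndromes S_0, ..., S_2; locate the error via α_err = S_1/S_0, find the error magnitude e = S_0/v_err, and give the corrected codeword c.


S = (2, 3, 11), error at position 5, error magnitude e = 10, c = [2, 8, 0, 5, 4].

Step 1: column multipliers v_i = (∏_{j≠i}(α_i − α_j))^{−1} mod 13.
  i = 1 (α = 2): (2−7)(2−9)(2−11)(2−8) = (−5)·(−7)·(−9)·(−6) = 1890 ≡ 5, so v_1 = 5^{−1} = 8 (mod 13).
  i = 2 (α = 7): (7−2)(7−9)(7−11)(7−8) = 5·(−2)·(−4)·(−1) = −40 ≡ 12, so v_2 = 12^{−1} = 12 (mod 13).
  i = 3 (α = 9): (9−2)(9−7)(9−11)(9−8) = 7·2·(−2)·1 = −28 ≡ 11, so v_3 = 11^{−1} = 6 (mod 13).
  i = 4 (α = 11): (11−2)(11−7)(11−9)(11−8) = 9·4·2·3 = 216 ≡ 8, so v_4 = 8^{−1} = 5 (mod 13).
  i = 5 (α = 8): (8−2)(8−7)(8−9)(8−11) = 6·1·(−1)·(−3) = 18 ≡ 5, so v_5 = 5^{−1} = 8 (mod 13).
  v = [8, 12, 6, 5, 8].
Step 2: syndromes of r = [2, 8, 0, 5, 1] (all sums mod 13).
  S_0 = Σ v_i r_i = 8·2 + 12·8 + 6·0 + 5·5 + 8·1 = 145 ≡ 2.
  S_1 = Σ v_i α_i r_i = 8·2·2 + 12·7·8 + 6·9·0 + 5·11·5 + 8·8·1 = 1043 ≡ 3.
  α_i^2 mod 13 = [4, 10, 3, 4, 12].
  S_2 = Σ v_i α_i^2 r_i = 8·4·2 + 12·10·8 + 6·3·0 + 5·4·5 + 8·12·1 = 1220 ≡ 11.
  S = (2, 3, 11) ≠ 0, so r is not a codeword (an error is present).
Step 3: locate the error. For a single error e at position i, S_ℓ = v_i·e·α_i^ℓ, so α_err = S_1/S_0.
  S_0^{−1} = 2^{−1} = 7 (mod 13), so α_err = 3·7 = 21 ≡ 8 = α_5. Error position i = 5.
  Consistency check: S_2/S_1 = 11·9 = 99 ≡ 8 = α_err ✓ (single-error assumption holds).
Step 4: error magnitude e = S_0/v_5 = S_0·∏_{j≠5}(α_5 − α_j) = 2·5 = 10 ≡ 10 (mod 13).
Step 5: correct position 5: c_5 = r_5 − e = 1 − 10 ≡ 4 (mod 13). Hence c = [2, 8, 0, 5, 4].
  Check: interpolating c through the α_i gives m(x) = 10 + 9·x (degree < 2) with m(α_i) = c_i for every i, so c is indeed a codeword.


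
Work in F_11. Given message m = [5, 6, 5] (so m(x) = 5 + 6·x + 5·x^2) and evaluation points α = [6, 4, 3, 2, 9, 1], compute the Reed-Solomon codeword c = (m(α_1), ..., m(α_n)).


c = [1, 10, 2, 4, 2, 5]

Message polynomial: m(x) = 5 + 6·x + 5·x^2 (mod 11).
For each evaluation point α_i, compute m(α_i) mod 11:
  α_1 = 6: Horner steps 5 → 3 → 1, so m(6) = 1.
  α_2 = 4: Horner steps 5 → 4 → 10, so m(4) = 10.
  α_3 = 3: Horner steps 5 → 10 → 2, so m(3) = 2.
  α_4 = 2: Horner steps 5 → 5 → 4, so m(2) = 4.
  α_5 = 9: Horner steps 5 → 7 → 2, so m(9) = 2.
  α_6 = 1: Horner steps 5 → 0 → 5, so m(1) = 5.
Codeword c = [1, 10, 2, 4, 2, 5] ∈ F_11^6.


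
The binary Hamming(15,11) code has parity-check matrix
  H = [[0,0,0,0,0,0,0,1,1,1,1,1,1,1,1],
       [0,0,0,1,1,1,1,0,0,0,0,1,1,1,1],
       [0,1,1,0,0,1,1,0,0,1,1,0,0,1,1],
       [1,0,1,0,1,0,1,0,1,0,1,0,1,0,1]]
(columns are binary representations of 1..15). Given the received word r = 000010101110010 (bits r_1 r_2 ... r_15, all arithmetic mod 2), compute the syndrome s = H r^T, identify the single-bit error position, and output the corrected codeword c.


s = (0, 1, 0, 0)^T, error position = 4, corrected codeword c = 000110101110010

Compute s = H r^T mod 2 one row at a time:
  s_1 = 0 + 1 + 1 + 1 + 0 + 0 + 1 + 0 = 4 ≡ 0 (mod 2).
  s_2 = 0 + 1 + 0 + 1 + 0 + 0 + 1 + 0 = 3 ≡ 1 (mod 2).
  s_3 = 0 + 0 + 0 + 1 + 1 + 1 + 1 + 0 = 4 ≡ 0 (mod 2).
  s_4 = 0 + 0 + 1 + 1 + 1 + 1 + 0 + 0 = 4 ≡ 0 (mod 2).
s = (0, 1, 0, 0)^T — this equals column 4 of H (binary 0100), so error is at position 4.
Correct: flip bit 4 of r = 000010101110010 to get c = 000110101110010.


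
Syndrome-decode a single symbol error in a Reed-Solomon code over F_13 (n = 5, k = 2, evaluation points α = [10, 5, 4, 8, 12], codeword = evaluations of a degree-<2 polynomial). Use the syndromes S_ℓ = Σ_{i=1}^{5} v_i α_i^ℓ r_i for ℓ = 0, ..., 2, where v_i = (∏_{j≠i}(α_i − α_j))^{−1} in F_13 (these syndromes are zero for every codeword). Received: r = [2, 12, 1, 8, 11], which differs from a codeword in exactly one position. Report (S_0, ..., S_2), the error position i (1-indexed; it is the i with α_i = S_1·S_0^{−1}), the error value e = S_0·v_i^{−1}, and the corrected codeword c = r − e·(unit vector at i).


S = (3, 11, 10), error at position 4, error magnitude e = 2, c = [2, 12, 1, 6, 11].

Step 1: column multipliers v_i = (∏_{j≠i}(α_i − α_j))^{−1} mod 13.
  i = 1 (α = 10): (10−5)(10−4)(10−8)(10−12) = 5·6·2·(−2) = −120 ≡ 10, so v_1 = 10^{−1} = 4 (mod 13).
  i = 2 (α = 5): (5−10)(5−4)(5−8)(5−12) = (−5)·1·(−3)·(−7) = −105 ≡ 12, so v_2 = 12^{−1} = 12 (mod 13).
  i = 3 (α = 4): (4−10)(4−5)(4−8)(4−12) = (−6)·(−1)·(−4)·(−8) = 192 ≡ 10, so v_3 = 10^{−1} = 4 (mod 13).
  i = 4 (α = 8): (8−10)(8−5)(8−4)(8−12) = (−2)·3·4·(−4) = 96 ≡ 5, so v_4 = 5^{−1} = 8 (mod 13).
  i = 5 (α = 12): (12−10)(12−5)(12−4)(12−8) = 2·7·8·4 = 448 ≡ 6, so v_5 = 6^{−1} = 11 (mod 13).
  v = [4, 12, 4, 8, 11].
Step 2: syndromes of r = [2, 12, 1, 8, 11] (all sums mod 13).
  S_0 = Σ v_i r_i = 4·2 + 12·12 + 4·1 + 8·8 + 11·11 = 341 ≡ 3.
  S_1 = Σ v_i α_i r_i = 4·10·2 + 12·5·12 + 4·4·1 + 8·8·8 + 11·12·11 = 2780 ≡ 11.
  α_i^2 mod 13 = [9, 12, 3, 12, 1].
  S_2 = Σ v_i α_i^2 r_i = 4·9·2 + 12·12·12 + 4·3·1 + 8·12·8 + 11·1·11 = 2701 ≡ 10.
  S = (3, 11, 10) ≠ 0, so r is not a codeword (an error is present).
Step 3: locate the error. For a single error e at position i, S_ℓ = v_i·e·α_i^ℓ, so α_err = S_1/S_0.
  S_0^{−1} = 3^{−1} = 9 (mod 13), so α_err = 11·9 = 99 ≡ 8 = α_4. Error position i = 4.
  Consistency check: S_2/S_1 = 10·6 = 60 ≡ 8 = α_err ✓ (single-error assumption holds).
Step 4: error magnitude e = S_0/v_4 = S_0·∏_{j≠4}(α_4 − α_j) = 3·5 = 15 ≡ 2 (mod 13).
Step 5: correct position 4: c_4 = r_4 − e = 8 − 2 ≡ 6 (mod 13). Hence c = [2, 12, 1, 6, 11].
  Check: interpolating c through the α_i gives m(x) = 9 + 11·x (degree < 2) with m(α_i) = c_i for every i, so c is indeed a codeword.


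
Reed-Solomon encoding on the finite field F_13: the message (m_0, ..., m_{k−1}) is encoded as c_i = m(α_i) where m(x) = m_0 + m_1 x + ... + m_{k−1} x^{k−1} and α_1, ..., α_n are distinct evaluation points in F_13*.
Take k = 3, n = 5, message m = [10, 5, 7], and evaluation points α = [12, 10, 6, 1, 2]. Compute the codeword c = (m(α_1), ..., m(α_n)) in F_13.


c = [12, 6, 6, 9, 9]

Message polynomial: m(x) = 10 + 5·x + 7·x^2 (mod 13).
For each evaluation point α_i, compute m(α_i) mod 13:
  α_1 = 12: Horner steps 7 → 11 → 12, so m(12) = 12.
  α_2 = 10: Horner steps 7 → 10 → 6, so m(10) = 6.
  α_3 = 6: Horner steps 7 → 8 → 6, so m(6) = 6.
  α_4 = 1: Horner steps 7 → 12 → 9, so m(1) = 9.
  α_5 = 2: Horner steps 7 → 6 → 9, so m(2) = 9.
Codeword c = [12, 6, 6, 9, 9] ∈ F_13^5.


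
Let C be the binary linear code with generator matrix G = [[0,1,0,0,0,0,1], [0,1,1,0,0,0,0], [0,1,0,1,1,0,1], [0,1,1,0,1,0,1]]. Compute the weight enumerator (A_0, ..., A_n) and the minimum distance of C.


Weight distribution: A_0 = 1, A_2 = 10, A_4 = 5. Minimum distance d = 2.

Enumerate all 2^4 = 16 messages m ∈ F_2^4.
For each, compute codeword c = mG in F_2^7, then tally its weight.
  m = 0000 → c = 0000000, weight = 0.
  m = 1000 → c = 0100001, weight = 2.
  m = 0100 → c = 0110000, weight = 2.
  m = 1100 → c = 0010001, weight = 2.
  m = 0010 → c = 0101101, weight = 4.
  m = 1010 → c = 0001100, weight = 2.
  m = 0110 → c = 0011101, weight = 4.
  m = 1110 → c = 0111100, weight = 4.
  m = 0001 → c = 0110101, weight = 4.
  m = 1001 → c = 0010100, weight = 2.
  m = 0101 → c = 0000101, weight = 2.
  m = 1101 → c = 0100100, weight = 2.
  m = 0011 → c = 0011000, weight = 2.
  m = 1011 → c = 0111001, weight = 4.
  m = 0111 → c = 0101000, weight = 2.
  m = 1111 → c = 0001001, weight = 2.
Tally weights:
  weight 0: 1 codewords.
  weight 2: 10 codewords.
  weight 4: 5 codewords.
Minimum distance d = smallest w > 0 with A_w > 0 = 2.
Sanity: Σ A_w = 16 = 2^4 = 16 ✓.


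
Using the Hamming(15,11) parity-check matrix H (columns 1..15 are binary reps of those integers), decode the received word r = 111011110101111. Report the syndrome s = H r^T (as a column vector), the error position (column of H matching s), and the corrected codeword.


s = (0, 1, 1, 0)^T, error position = 6, corrected codeword c = 111010110101111

Compute s = H r^T mod 2 one row at a time:
  s_1 = 1 + 0 + 1 + 0 + 1 + 1 + 1 + 1 = 6 ≡ 0 (mod 2).
  s_2 = 0 + 1 + 1 + 1 + 1 + 1 + 1 + 1 = 7 ≡ 1 (mod 2).
  s_3 = 1 + 1 + 1 + 1 + 1 + 0 + 1 + 1 = 7 ≡ 1 (mod 2).
  s_4 = 1 + 1 + 1 + 1 + 0 + 0 + 1 + 1 = 6 ≡ 0 (mod 2).
s = (0, 1, 1, 0)^T — this equals column 6 of H (binary 0110), so error is at position 6.
Correct: flip bit 6 of r = 111011110101111 to get c = 111010110101111.


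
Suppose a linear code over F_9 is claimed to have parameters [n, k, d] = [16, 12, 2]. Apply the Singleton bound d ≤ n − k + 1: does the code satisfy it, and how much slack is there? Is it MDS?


Singleton RHS = n − k + 1 = 5, slack = 3, bound satisfied, not MDS.

Singleton bound: d ≤ n − k + 1.
Here n = 16, k = 12, so n − k + 1 = 5.
Given d = 2, check d ≤ 5: YES.
Slack = (n − k + 1) − d = 3.
The code is NOT MDS (slack = 3 > 0).
Description: the claimed parameters are [16, 12, 2]_9; such a code would be non-MDS.


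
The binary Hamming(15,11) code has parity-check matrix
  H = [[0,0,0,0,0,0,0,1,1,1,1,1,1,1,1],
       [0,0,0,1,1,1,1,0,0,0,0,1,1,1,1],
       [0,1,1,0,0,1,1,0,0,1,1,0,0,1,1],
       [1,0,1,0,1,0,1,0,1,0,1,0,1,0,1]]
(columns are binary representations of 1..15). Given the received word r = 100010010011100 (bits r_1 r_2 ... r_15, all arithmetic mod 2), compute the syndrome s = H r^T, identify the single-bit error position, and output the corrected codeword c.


s = (0, 1, 1, 0)^T, error position = 6, corrected codeword c = 100011010011100

Compute s = H r^T mod 2 one row at a time:
  s_1 = 1 + 0 + 0 + 1 + 1 + 1 + 0 + 0 = 4 ≡ 0 (mod 2).
  s_2 = 0 + 1 + 0 + 0 + 1 + 1 + 0 + 0 = 3 ≡ 1 (mod 2).
  s_3 = 0 + 0 + 0 + 0 + 0 + 1 + 0 + 0 = 1 ≡ 1 (mod 2).
  s_4 = 1 + 0 + 1 + 0 + 0 + 1 + 1 + 0 = 4 ≡ 0 (mod 2).
s = (0, 1, 1, 0)^T — this equals column 6 of H (binary 0110), so error is at position 6.
Correct: flip bit 6 of r = 100010010011100 to get c = 100011010011100.


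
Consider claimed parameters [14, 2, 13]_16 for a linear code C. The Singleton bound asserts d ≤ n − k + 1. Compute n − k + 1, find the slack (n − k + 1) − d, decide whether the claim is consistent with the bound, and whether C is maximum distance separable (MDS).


Singleton RHS = n − k + 1 = 13, slack = 0, bound satisfied, MDS.

Singleton bound: d ≤ n − k + 1.
Here n = 14, k = 2, so n − k + 1 = 13.
Given d = 13, check d ≤ 13: YES.
Slack = (n − k + 1) − d = 0.
The code is MDS (slack = 0).
Description: the claimed parameters are [14, 2, 13]_16; such a code would be MDS (meets Singleton bound).


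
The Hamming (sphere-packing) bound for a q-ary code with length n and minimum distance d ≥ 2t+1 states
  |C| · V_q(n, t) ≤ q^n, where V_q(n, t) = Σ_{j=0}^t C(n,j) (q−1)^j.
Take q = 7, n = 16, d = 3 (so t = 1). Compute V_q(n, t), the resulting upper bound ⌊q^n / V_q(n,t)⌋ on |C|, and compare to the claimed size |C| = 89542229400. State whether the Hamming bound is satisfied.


V_q(n, t) = 97, q^n = 33232930569601, Hamming bound = 342607531645, |C| = 89542229400 ≤ bound (satisfied).

Step 1: Compute V_q(n, t) = Σ_{j=0}^1 C(n, j) (q−1)^j.
  j = 0: C(16,0)·(6)^0 = 1·1 = 1.
  j = 1: C(16,1)·(6)^1 = 16·6 = 96.
  V_q(n, t) = 1 + 96 = 97.
Step 2: q^n = 7^16 = 33232930569601.
Step 3: Hamming bound ⌊q^n / V_q(n,t)⌋ = ⌊33232930569601/97⌋ = 342607531645.
Step 4: Compare |C| = 89542229400 to 342607531645: satisfied.
The claimed |C| lies below the Hamming bound.


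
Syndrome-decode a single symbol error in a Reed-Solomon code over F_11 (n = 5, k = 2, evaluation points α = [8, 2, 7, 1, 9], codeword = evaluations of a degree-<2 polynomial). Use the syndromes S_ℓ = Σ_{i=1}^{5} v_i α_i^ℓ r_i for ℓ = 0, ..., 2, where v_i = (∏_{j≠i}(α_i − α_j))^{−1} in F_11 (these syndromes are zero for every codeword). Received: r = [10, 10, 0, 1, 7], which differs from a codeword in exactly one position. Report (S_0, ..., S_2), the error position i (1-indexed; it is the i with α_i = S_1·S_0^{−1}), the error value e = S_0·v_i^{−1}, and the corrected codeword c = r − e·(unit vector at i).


S = (6, 4, 10), error at position 1, error magnitude e = 1, c = [9, 10, 0, 1, 7].

Step 1: column multipliers v_i = (∏_{j≠i}(α_i − α_j))^{−1} mod 11.
  i = 1 (α = 8): (8−2)(8−7)(8−1)(8−9) = 6·1·7·(−1) = −42 ≡ 2, so v_1 = 2^{−1} = 6 (mod 11).
  i = 2 (α = 2): (2−8)(2−7)(2−1)(2−9) = (−6)·(−5)·1·(−7) = −210 ≡ 10, so v_2 = 10^{−1} = 10 (mod 11).
  i = 3 (α = 7): (7−8)(7−2)(7−1)(7−9) = (−1)·5·6·(−2) = 60 ≡ 5, so v_3 = 5^{−1} = 9 (mod 11).
  i = 4 (α = 1): (1−8)(1−2)(1−7)(1−9) = (−7)·(−1)·(−6)·(−8) = 336 ≡ 6, so v_4 = 6^{−1} = 2 (mod 11).
  i = 5 (α = 9): (9−8)(9−2)(9−7)(9−1) = 1·7·2·8 = 112 ≡ 2, so v_5 = 2^{−1} = 6 (mod 11).
  v = [6, 10, 9, 2, 6].
Step 2: syndromes of r = [10, 10, 0, 1, 7] (all sums mod 11).
  S_0 = Σ v_i r_i = 6·10 + 10·10 + 9·0 + 2·1 + 6·7 = 204 ≡ 6.
  S_1 = Σ v_i α_i r_i = 6·8·10 + 10·2·10 + 9·7·0 + 2·1·1 + 6·9·7 = 1060 ≡ 4.
  α_i^2 mod 11 = [9, 4, 5, 1, 4].
  S_2 = Σ v_i α_i^2 r_i = 6·9·10 + 10·4·10 + 9·5·0 + 2·1·1 + 6·4·7 = 1110 ≡ 10.
  S = (6, 4, 10) ≠ 0, so r is not a codeword (an error is present).
Step 3: locate the error. For a single error e at position i, S_ℓ = v_i·e·α_i^ℓ, so α_err = S_1/S_0.
  S_0^{−1} = 6^{−1} = 2 (mod 11), so α_err = 4·2 = 8 ≡ 8 = α_1. Error position i = 1.
  Consistency check: S_2/S_1 = 10·3 = 30 ≡ 8 = α_err ✓ (single-error assumption holds).
Step 4: error magnitude e = S_0/v_1 = S_0·∏_{j≠1}(α_1 − α_j) = 6·2 = 12 ≡ 1 (mod 11).
Step 5: correct position 1: c_1 = r_1 − e = 10 − 1 ≡ 9 (mod 11). Hence c = [9, 10, 0, 1, 7].
  Check: interpolating c through the α_i gives m(x) = 3 + 9·x (degree < 2) with m(α_i) = c_i for every i, so c is indeed a codeword.


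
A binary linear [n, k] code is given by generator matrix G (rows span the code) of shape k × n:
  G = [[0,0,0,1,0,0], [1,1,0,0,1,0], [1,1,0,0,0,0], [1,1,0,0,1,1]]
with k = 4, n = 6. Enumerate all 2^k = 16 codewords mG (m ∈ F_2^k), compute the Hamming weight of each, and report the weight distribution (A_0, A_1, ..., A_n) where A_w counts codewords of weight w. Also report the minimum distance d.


Weight distribution: A_0 = 1, A_1 = 3, A_2 = 4, A_3 = 4, A_4 = 3, A_5 = 1. Minimum distance d = 1.

Enumerate all 2^4 = 16 messages m ∈ F_2^4.
For each, compute codeword c = mG in F_2^6, then tally its weight.
  m = 0000 → c = 000000, weight = 0.
  m = 1000 → c = 000100, weight = 1.
  m = 0100 → c = 110010, weight = 3.
  m = 1100 → c = 110110, weight = 4.
  m = 0010 → c = 110000, weight = 2.
  m = 1010 → c = 110100, weight = 3.
  m = 0110 → c = 000010, weight = 1.
  m = 1110 → c = 000110, weight = 2.
  m = 0001 → c = 110011, weight = 4.
  m = 1001 → c = 110111, weight = 5.
  m = 0101 → c = 000001, weight = 1.
  m = 1101 → c = 000101, weight = 2.
  m = 0011 → c = 000011, weight = 2.
  m = 1011 → c = 000111, weight = 3.
  m = 0111 → c = 110001, weight = 3.
  m = 1111 → c = 110101, weight = 4.
Tally weights:
  weight 0: 1 codewords.
  weight 1: 3 codewords.
  weight 2: 4 codewords.
  weight 3: 4 codewords.
  weight 4: 3 codewords.
  weight 5: 1 codewords.
Minimum distance d = smallest w > 0 with A_w > 0 = 1.
Sanity: Σ A_w = 16 = 2^4 = 16 ✓.


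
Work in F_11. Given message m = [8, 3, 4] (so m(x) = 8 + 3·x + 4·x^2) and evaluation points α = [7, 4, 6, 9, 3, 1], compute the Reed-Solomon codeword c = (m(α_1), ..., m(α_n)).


c = [5, 7, 5, 7, 9, 4]

Message polynomial: m(x) = 8 + 3·x + 4·x^2 (mod 11).
For each evaluation point α_i, compute m(α_i) mod 11:
  α_1 = 7: Horner steps 4 → 9 → 5, so m(7) = 5.
  α_2 = 4: Horner steps 4 → 8 → 7, so m(4) = 7.
  α_3 = 6: Horner steps 4 → 5 → 5, so m(6) = 5.
  α_4 = 9: Horner steps 4 → 6 → 7, so m(9) = 7.
  α_5 = 3: Horner steps 4 → 4 → 9, so m(3) = 9.
  α_6 = 1: Horner steps 4 → 7 → 4, so m(1) = 4.
Codeword c = [5, 7, 5, 7, 9, 4] ∈ F_11^6.


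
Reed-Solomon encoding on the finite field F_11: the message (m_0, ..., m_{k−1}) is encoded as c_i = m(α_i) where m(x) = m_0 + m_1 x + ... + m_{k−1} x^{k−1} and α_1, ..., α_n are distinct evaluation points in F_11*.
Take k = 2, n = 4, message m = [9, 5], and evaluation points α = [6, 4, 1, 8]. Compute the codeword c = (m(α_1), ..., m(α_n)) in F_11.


c = [6, 7, 3, 5]

Message polynomial: m(x) = 9 + 5·x (mod 11).
For each evaluation point α_i, compute m(α_i) mod 11:
  α_1 = 6: Horner steps 5 → 6, so m(6) = 6.
  α_2 = 4: Horner steps 5 → 7, so m(4) = 7.
  α_3 = 1: Horner steps 5 → 3, so m(1) = 3.
  α_4 = 8: Horner steps 5 → 5, so m(8) = 5.
Codeword c = [6, 7, 3, 5] ∈ F_11^4.


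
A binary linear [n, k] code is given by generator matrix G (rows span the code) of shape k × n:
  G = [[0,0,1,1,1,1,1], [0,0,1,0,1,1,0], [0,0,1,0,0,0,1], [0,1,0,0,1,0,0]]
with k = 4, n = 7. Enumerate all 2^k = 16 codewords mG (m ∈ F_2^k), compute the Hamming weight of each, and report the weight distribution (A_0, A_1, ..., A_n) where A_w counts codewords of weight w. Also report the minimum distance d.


Weight distribution: A_0 = 1, A_2 = 4, A_3 = 6, A_4 = 3, A_5 = 2. Minimum distance d = 2.

Enumerate all 2^4 = 16 messages m ∈ F_2^4.
For each, compute codeword c = mG in F_2^7, then tally its weight.
  m = 0000 → c = 0000000, weight = 0.
  m = 1000 → c = 0011111, weight = 5.
  m = 0100 → c = 0010110, weight = 3.
  m = 1100 → c = 0001001, weight = 2.
  m = 0010 → c = 0010001, weight = 2.
  m = 1010 → c = 0001110, weight = 3.
  m = 0110 → c = 0000111, weight = 3.
  m = 1110 → c = 0011000, weight = 2.
  m = 0001 → c = 0100100, weight = 2.
  m = 1001 → c = 0111011, weight = 5.
  m = 0101 → c = 0110010, weight = 3.
  m = 1101 → c = 0101101, weight = 4.
  m = 0011 → c = 0110101, weight = 4.
  m = 1011 → c = 0101010, weight = 3.
  m = 0111 → c = 0100011, weight = 3.
  m = 1111 → c = 0111100, weight = 4.
Tally weights:
  weight 0: 1 codewords.
  weight 2: 4 codewords.
  weight 3: 6 codewords.
  weight 4: 3 codewords.
  weight 5: 2 codewords.
Minimum distance d = smallest w > 0 with A_w > 0 = 2.
Sanity: Σ A_w = 16 = 2^4 = 16 ✓.


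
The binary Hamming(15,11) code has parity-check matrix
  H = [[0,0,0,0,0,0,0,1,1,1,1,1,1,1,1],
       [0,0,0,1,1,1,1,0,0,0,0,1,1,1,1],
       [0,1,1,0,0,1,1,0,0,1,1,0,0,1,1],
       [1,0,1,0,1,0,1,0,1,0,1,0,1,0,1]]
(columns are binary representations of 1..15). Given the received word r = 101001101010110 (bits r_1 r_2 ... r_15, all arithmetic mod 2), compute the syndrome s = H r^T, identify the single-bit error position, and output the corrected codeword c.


s = (0, 0, 1, 0)^T, error position = 2, corrected codeword c = 111001101010110

Compute s = H r^T mod 2 one row at a time:
  s_1 = 0 + 1 + 0 + 1 + 0 + 1 + 1 + 0 = 4 ≡ 0 (mod 2).
  s_2 = 0 + 0 + 1 + 1 + 0 + 1 + 1 + 0 = 4 ≡ 0 (mod 2).
  s_3 = 0 + 1 + 1 + 1 + 0 + 1 + 1 + 0 = 5 ≡ 1 (mod 2).
  s_4 = 1 + 1 + 0 + 1 + 1 + 1 + 1 + 0 = 6 ≡ 0 (mod 2).
s = (0, 0, 1, 0)^T — this equals column 2 of H (binary 0010), so error is at position 2.
Correct: flip bit 2 of r = 101001101010110 to get c = 111001101010110.


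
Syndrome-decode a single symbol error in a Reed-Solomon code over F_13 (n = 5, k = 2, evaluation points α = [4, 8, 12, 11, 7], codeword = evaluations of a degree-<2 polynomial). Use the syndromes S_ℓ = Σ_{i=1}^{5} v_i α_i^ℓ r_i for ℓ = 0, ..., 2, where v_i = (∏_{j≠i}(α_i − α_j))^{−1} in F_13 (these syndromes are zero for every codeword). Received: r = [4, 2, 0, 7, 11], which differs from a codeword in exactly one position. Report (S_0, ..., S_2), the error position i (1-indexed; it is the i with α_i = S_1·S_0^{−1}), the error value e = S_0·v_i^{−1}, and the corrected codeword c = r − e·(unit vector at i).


S = (3, 8, 4), error at position 5, error magnitude e = 2, c = [4, 2, 0, 7, 9].

Step 1: column multipliers v_i = (∏_{j≠i}(α_i − α_j))^{−1} mod 13.
  i = 1 (α = 4): (4−8)(4−12)(4−11)(4−7) = (−4)·(−8)·(−7)·(−3) = 672 ≡ 9, so v_1 = 9^{−1} = 3 (mod 13).
  i = 2 (α = 8): (8−4)(8−12)(8−11)(8−7) = 4·(−4)·(−3)·1 = 48 ≡ 9, so v_2 = 9^{−1} = 3 (mod 13).
  i = 3 (α = 12): (12−4)(12−8)(12−11)(12−7) = 8·4·1·5 = 160 ≡ 4, so v_3 = 4^{−1} = 10 (mod 13).
  i = 4 (α = 11): (11−4)(11−8)(11−12)(11−7) = 7·3·(−1)·4 = −84 ≡ 7, so v_4 = 7^{−1} = 2 (mod 13).
  i = 5 (α = 7): (7−4)(7−8)(7−12)(7−11) = 3·(−1)·(−5)·(−4) = −60 ≡ 5, so v_5 = 5^{−1} = 8 (mod 13).
  v = [3, 3, 10, 2, 8].
Step 2: syndromes of r = [4, 2, 0, 7, 11] (all sums mod 13).
  S_0 = Σ v_i r_i = 3·4 + 3·2 + 10·0 + 2·7 + 8·11 = 120 ≡ 3.
  S_1 = Σ v_i α_i r_i = 3·4·4 + 3·8·2 + 10·12·0 + 2·11·7 + 8·7·11 = 866 ≡ 8.
  α_i^2 mod 13 = [3, 12, 1, 4, 10].
  S_2 = Σ v_i α_i^2 r_i = 3·3·4 + 3·12·2 + 10·1·0 + 2·4·7 + 8·10·11 = 1044 ≡ 4.
  S = (3, 8, 4) ≠ 0, so r is not a codeword (an error is present).
Step 3: locate the error. For a single error e at position i, S_ℓ = v_i·e·α_i^ℓ, so α_err = S_1/S_0.
  S_0^{−1} = 3^{−1} = 9 (mod 13), so α_err = 8·9 = 72 ≡ 7 = α_5. Error position i = 5.
  Consistency check: S_2/S_1 = 4·5 = 20 ≡ 7 = α_err ✓ (single-error assumption holds).
Step 4: error magnitude e = S_0/v_5 = S_0·∏_{j≠5}(α_5 − α_j) = 3·5 = 15 ≡ 2 (mod 13).
Step 5: correct position 5: c_5 = r_5 − e = 11 − 2 ≡ 9 (mod 13). Hence c = [4, 2, 0, 7, 9].
  Check: interpolating c through the α_i gives m(x) = 6 + 6·x (degree < 2) with m(α_i) = c_i for every i, so c is indeed a codeword.


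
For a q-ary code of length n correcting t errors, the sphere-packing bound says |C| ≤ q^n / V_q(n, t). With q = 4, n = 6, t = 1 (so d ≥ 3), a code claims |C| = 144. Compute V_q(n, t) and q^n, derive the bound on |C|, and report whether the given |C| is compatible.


V_q(n, t) = 19, q^n = 4096, Hamming bound = 215, |C| = 144 ≤ bound (satisfied).

Step 1: Compute V_q(n, t) = Σ_{j=0}^1 C(n, j) (q−1)^j.
  j = 0: C(6,0)·(3)^0 = 1·1 = 1.
  j = 1: C(6,1)·(3)^1 = 6·3 = 18.
  V_q(n, t) = 1 + 18 = 19.
Step 2: q^n = 4^6 = 4096.
Step 3: Hamming bound ⌊q^n / V_q(n,t)⌋ = ⌊4096/19⌋ = 215.
Step 4: Compare |C| = 144 to 215: satisfied.
The claimed |C| lies below the Hamming bound.


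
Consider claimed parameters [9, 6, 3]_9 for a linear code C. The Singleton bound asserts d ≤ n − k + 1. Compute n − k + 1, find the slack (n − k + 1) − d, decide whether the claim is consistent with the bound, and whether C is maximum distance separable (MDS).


Singleton RHS = n − k + 1 = 4, slack = 1, bound satisfied, not MDS.

Singleton bound: d ≤ n − k + 1.
Here n = 9, k = 6, so n − k + 1 = 4.
Given d = 3, check d ≤ 4: YES.
Slack = (n − k + 1) − d = 1.
The code is NOT MDS (slack = 1 > 0).
Description: the claimed parameters are [9, 6, 3]_9; such a code would be non-MDS.


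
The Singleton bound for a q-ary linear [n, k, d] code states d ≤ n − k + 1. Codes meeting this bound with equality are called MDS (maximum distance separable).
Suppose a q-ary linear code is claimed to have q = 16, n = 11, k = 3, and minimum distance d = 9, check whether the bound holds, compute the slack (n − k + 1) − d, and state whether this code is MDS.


Singleton RHS = n − k + 1 = 9, slack = 0, bound satisfied, MDS.

Singleton bound: d ≤ n − k + 1.
Here n = 11, k = 3, so n − k + 1 = 9.
Given d = 9, check d ≤ 9: YES.
Slack = (n − k + 1) − d = 0.
The code is MDS (slack = 0).
Description: the claimed parameters are [11, 3, 9]_16; such a code would be MDS (meets Singleton bound).


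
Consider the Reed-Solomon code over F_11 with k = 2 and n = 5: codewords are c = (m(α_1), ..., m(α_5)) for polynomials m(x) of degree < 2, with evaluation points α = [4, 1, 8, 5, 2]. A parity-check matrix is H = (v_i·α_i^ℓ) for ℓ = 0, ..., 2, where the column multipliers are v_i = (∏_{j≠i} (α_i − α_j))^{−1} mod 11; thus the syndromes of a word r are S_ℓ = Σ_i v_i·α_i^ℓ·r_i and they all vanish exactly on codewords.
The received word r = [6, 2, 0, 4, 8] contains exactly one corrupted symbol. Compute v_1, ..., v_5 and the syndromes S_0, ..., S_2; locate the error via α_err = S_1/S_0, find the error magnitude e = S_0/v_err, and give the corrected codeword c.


S = (4, 5, 9), error at position 1, error magnitude e = 8, c = [9, 2, 0, 4, 8].

Step 1: column multipliers v_i = (∏_{j≠i}(α_i − α_j))^{−1} mod 11.
  i = 1 (α = 4): (4−1)(4−8)(4−5)(4−2) = 3·(−4)·(−1)·2 = 24 ≡ 2, so v_1 = 2^{−1} = 6 (mod 11).
  i = 2 (α = 1): (1−4)(1−8)(1−5)(1−2) = (−3)·(−7)·(−4)·(−1) = 84 ≡ 7, so v_2 = 7^{−1} = 8 (mod 11).
  i = 3 (α = 8): (8−4)(8−1)(8−5)(8−2) = 4·7·3·6 = 504 ≡ 9, so v_3 = 9^{−1} = 5 (mod 11).
  i = 4 (α = 5): (5−4)(5−1)(5−8)(5−2) = 1·4·(−3)·3 = −36 ≡ 8, so v_4 = 8^{−1} = 7 (mod 11).
  i = 5 (α = 2): (2−4)(2−1)(2−8)(2−5) = (−2)·1·(−6)·(−3) = −36 ≡ 8, so v_5 = 8^{−1} = 7 (mod 11).
  v = [6, 8, 5, 7, 7].
Step 2: syndromes of r = [6, 2, 0, 4, 8] (all sums mod 11).
  S_0 = Σ v_i r_i = 6·6 + 8·2 + 5·0 + 7·4 + 7·8 = 136 ≡ 4.
  S_1 = Σ v_i α_i r_i = 6·4·6 + 8·1·2 + 5·8·0 + 7·5·4 + 7·2·8 = 412 ≡ 5.
  α_i^2 mod 11 = [5, 1, 9, 3, 4].
  S_2 = Σ v_i α_i^2 r_i = 6·5·6 + 8·1·2 + 5·9·0 + 7·3·4 + 7·4·8 = 504 ≡ 9.
  S = (4, 5, 9) ≠ 0, so r is not a codeword (an error is present).
Step 3: locate the error. For a single error e at position i, S_ℓ = v_i·e·α_i^ℓ, so α_err = S_1/S_0.
  S_0^{−1} = 4^{−1} = 3 (mod 11), so α_err = 5·3 = 15 ≡ 4 = α_1. Error position i = 1.
  Consistency check: S_2/S_1 = 9·9 = 81 ≡ 4 = α_err ✓ (single-error assumption holds).
Step 4: error magnitude e = S_0/v_1 = S_0·∏_{j≠1}(α_1 − α_j) = 4·2 = 8 ≡ 8 (mod 11).
Step 5: correct position 1: c_1 = r_1 − e = 6 − 8 ≡ 9 (mod 11). Hence c = [9, 2, 0, 4, 8].
  Check: interpolating c through the α_i gives m(x) = 7 + 6·x (degree < 2) with m(α_i) = c_i for every i, so c is indeed a codeword.
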